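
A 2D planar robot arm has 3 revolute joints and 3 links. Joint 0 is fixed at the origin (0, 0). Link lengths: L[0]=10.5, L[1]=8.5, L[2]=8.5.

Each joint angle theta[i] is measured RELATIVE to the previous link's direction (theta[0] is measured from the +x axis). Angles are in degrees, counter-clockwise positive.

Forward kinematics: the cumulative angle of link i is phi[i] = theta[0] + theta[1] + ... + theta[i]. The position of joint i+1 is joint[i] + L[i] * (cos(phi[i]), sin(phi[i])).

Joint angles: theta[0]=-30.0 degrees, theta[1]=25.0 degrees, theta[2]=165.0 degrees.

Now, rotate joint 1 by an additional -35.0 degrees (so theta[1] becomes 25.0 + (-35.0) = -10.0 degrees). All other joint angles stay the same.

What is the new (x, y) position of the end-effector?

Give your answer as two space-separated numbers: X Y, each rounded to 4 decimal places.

joint[0] = (0.0000, 0.0000)  (base)
link 0: phi[0] = -30 = -30 deg
  cos(-30 deg) = 0.8660, sin(-30 deg) = -0.5000
  joint[1] = (0.0000, 0.0000) + 10.5 * (0.8660, -0.5000) = (0.0000 + 9.0933, 0.0000 + -5.2500) = (9.0933, -5.2500)
link 1: phi[1] = -30 + -10 = -40 deg
  cos(-40 deg) = 0.7660, sin(-40 deg) = -0.6428
  joint[2] = (9.0933, -5.2500) + 8.5 * (0.7660, -0.6428) = (9.0933 + 6.5114, -5.2500 + -5.4637) = (15.6046, -10.7137)
link 2: phi[2] = -30 + -10 + 165 = 125 deg
  cos(125 deg) = -0.5736, sin(125 deg) = 0.8192
  joint[3] = (15.6046, -10.7137) + 8.5 * (-0.5736, 0.8192) = (15.6046 + -4.8754, -10.7137 + 6.9628) = (10.7292, -3.7509)
End effector: (10.7292, -3.7509)

Answer: 10.7292 -3.7509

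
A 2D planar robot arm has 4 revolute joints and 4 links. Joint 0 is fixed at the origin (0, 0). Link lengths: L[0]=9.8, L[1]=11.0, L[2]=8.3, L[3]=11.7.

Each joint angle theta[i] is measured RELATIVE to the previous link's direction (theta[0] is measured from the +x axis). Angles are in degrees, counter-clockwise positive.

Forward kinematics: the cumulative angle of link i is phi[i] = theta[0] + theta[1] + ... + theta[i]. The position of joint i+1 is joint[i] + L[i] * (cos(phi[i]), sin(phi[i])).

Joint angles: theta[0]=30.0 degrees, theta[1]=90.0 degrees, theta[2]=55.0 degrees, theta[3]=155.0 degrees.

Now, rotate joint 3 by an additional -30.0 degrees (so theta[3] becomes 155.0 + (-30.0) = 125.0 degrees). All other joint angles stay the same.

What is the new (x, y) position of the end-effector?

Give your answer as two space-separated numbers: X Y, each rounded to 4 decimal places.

Answer: 0.5686 5.0172

Derivation:
joint[0] = (0.0000, 0.0000)  (base)
link 0: phi[0] = 30 = 30 deg
  cos(30 deg) = 0.8660, sin(30 deg) = 0.5000
  joint[1] = (0.0000, 0.0000) + 9.8 * (0.8660, 0.5000) = (0.0000 + 8.4870, 0.0000 + 4.9000) = (8.4870, 4.9000)
link 1: phi[1] = 30 + 90 = 120 deg
  cos(120 deg) = -0.5000, sin(120 deg) = 0.8660
  joint[2] = (8.4870, 4.9000) + 11 * (-0.5000, 0.8660) = (8.4870 + -5.5000, 4.9000 + 9.5263) = (2.9870, 14.4263)
link 2: phi[2] = 30 + 90 + 55 = 175 deg
  cos(175 deg) = -0.9962, sin(175 deg) = 0.0872
  joint[3] = (2.9870, 14.4263) + 8.3 * (-0.9962, 0.0872) = (2.9870 + -8.2684, 14.4263 + 0.7234) = (-5.2814, 15.1497)
link 3: phi[3] = 30 + 90 + 55 + 125 = 300 deg
  cos(300 deg) = 0.5000, sin(300 deg) = -0.8660
  joint[4] = (-5.2814, 15.1497) + 11.7 * (0.5000, -0.8660) = (-5.2814 + 5.8500, 15.1497 + -10.1325) = (0.5686, 5.0172)
End effector: (0.5686, 5.0172)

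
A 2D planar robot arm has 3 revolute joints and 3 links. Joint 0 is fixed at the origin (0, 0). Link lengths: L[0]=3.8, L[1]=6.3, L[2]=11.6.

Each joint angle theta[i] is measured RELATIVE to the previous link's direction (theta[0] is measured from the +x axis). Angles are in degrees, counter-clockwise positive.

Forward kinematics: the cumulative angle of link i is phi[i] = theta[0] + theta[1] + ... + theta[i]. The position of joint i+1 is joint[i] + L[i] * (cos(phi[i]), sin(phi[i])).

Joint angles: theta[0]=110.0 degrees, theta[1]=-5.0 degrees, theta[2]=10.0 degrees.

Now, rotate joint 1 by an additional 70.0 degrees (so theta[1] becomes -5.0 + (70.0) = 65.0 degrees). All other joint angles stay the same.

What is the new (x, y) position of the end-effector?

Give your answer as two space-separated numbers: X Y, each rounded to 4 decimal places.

joint[0] = (0.0000, 0.0000)  (base)
link 0: phi[0] = 110 = 110 deg
  cos(110 deg) = -0.3420, sin(110 deg) = 0.9397
  joint[1] = (0.0000, 0.0000) + 3.8 * (-0.3420, 0.9397) = (0.0000 + -1.2997, 0.0000 + 3.5708) = (-1.2997, 3.5708)
link 1: phi[1] = 110 + 65 = 175 deg
  cos(175 deg) = -0.9962, sin(175 deg) = 0.0872
  joint[2] = (-1.2997, 3.5708) + 6.3 * (-0.9962, 0.0872) = (-1.2997 + -6.2760, 3.5708 + 0.5491) = (-7.5757, 4.1199)
link 2: phi[2] = 110 + 65 + 10 = 185 deg
  cos(185 deg) = -0.9962, sin(185 deg) = -0.0872
  joint[3] = (-7.5757, 4.1199) + 11.6 * (-0.9962, -0.0872) = (-7.5757 + -11.5559, 4.1199 + -1.0110) = (-19.1316, 3.1089)
End effector: (-19.1316, 3.1089)

Answer: -19.1316 3.1089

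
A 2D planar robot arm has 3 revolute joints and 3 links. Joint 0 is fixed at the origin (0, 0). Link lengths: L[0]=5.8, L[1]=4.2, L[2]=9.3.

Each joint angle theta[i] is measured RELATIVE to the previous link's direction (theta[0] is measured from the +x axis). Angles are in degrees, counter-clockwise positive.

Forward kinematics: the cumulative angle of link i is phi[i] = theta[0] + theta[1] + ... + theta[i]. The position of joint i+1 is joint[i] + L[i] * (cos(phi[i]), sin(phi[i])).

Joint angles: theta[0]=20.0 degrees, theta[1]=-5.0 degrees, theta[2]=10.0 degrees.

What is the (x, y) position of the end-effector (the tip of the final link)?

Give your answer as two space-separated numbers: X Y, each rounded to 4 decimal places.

Answer: 17.9358 7.0011

Derivation:
joint[0] = (0.0000, 0.0000)  (base)
link 0: phi[0] = 20 = 20 deg
  cos(20 deg) = 0.9397, sin(20 deg) = 0.3420
  joint[1] = (0.0000, 0.0000) + 5.8 * (0.9397, 0.3420) = (0.0000 + 5.4502, 0.0000 + 1.9837) = (5.4502, 1.9837)
link 1: phi[1] = 20 + -5 = 15 deg
  cos(15 deg) = 0.9659, sin(15 deg) = 0.2588
  joint[2] = (5.4502, 1.9837) + 4.2 * (0.9659, 0.2588) = (5.4502 + 4.0569, 1.9837 + 1.0870) = (9.5071, 3.0708)
link 2: phi[2] = 20 + -5 + 10 = 25 deg
  cos(25 deg) = 0.9063, sin(25 deg) = 0.4226
  joint[3] = (9.5071, 3.0708) + 9.3 * (0.9063, 0.4226) = (9.5071 + 8.4287, 3.0708 + 3.9303) = (17.9358, 7.0011)
End effector: (17.9358, 7.0011)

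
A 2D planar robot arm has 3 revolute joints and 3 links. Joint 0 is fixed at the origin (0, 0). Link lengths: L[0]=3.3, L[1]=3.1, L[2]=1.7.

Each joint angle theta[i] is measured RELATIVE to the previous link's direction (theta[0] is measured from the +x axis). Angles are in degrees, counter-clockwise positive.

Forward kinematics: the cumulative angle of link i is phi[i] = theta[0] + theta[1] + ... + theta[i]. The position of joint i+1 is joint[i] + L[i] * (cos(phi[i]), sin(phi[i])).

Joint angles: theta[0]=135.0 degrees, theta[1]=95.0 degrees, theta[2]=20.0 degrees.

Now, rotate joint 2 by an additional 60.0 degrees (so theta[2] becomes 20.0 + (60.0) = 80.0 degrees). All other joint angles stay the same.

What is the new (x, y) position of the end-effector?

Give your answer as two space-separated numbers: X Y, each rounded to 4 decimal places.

joint[0] = (0.0000, 0.0000)  (base)
link 0: phi[0] = 135 = 135 deg
  cos(135 deg) = -0.7071, sin(135 deg) = 0.7071
  joint[1] = (0.0000, 0.0000) + 3.3 * (-0.7071, 0.7071) = (0.0000 + -2.3335, 0.0000 + 2.3335) = (-2.3335, 2.3335)
link 1: phi[1] = 135 + 95 = 230 deg
  cos(230 deg) = -0.6428, sin(230 deg) = -0.7660
  joint[2] = (-2.3335, 2.3335) + 3.1 * (-0.6428, -0.7660) = (-2.3335 + -1.9926, 2.3335 + -2.3747) = (-4.3261, -0.0413)
link 2: phi[2] = 135 + 95 + 80 = 310 deg
  cos(310 deg) = 0.6428, sin(310 deg) = -0.7660
  joint[3] = (-4.3261, -0.0413) + 1.7 * (0.6428, -0.7660) = (-4.3261 + 1.0927, -0.0413 + -1.3023) = (-3.2334, -1.3436)
End effector: (-3.2334, -1.3436)

Answer: -3.2334 -1.3436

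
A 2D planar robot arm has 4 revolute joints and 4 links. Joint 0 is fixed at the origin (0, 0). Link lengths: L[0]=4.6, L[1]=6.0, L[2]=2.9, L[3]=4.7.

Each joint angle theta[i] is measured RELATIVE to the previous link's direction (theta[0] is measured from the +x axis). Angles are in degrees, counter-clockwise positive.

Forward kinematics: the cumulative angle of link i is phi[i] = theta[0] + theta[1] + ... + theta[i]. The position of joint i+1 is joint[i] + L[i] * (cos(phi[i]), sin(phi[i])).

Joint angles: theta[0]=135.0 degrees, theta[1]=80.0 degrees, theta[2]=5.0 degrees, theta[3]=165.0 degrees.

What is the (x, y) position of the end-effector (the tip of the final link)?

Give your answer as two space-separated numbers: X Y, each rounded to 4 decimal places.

joint[0] = (0.0000, 0.0000)  (base)
link 0: phi[0] = 135 = 135 deg
  cos(135 deg) = -0.7071, sin(135 deg) = 0.7071
  joint[1] = (0.0000, 0.0000) + 4.6 * (-0.7071, 0.7071) = (0.0000 + -3.2527, 0.0000 + 3.2527) = (-3.2527, 3.2527)
link 1: phi[1] = 135 + 80 = 215 deg
  cos(215 deg) = -0.8192, sin(215 deg) = -0.5736
  joint[2] = (-3.2527, 3.2527) + 6 * (-0.8192, -0.5736) = (-3.2527 + -4.9149, 3.2527 + -3.4415) = (-8.1676, -0.1888)
link 2: phi[2] = 135 + 80 + 5 = 220 deg
  cos(220 deg) = -0.7660, sin(220 deg) = -0.6428
  joint[3] = (-8.1676, -0.1888) + 2.9 * (-0.7660, -0.6428) = (-8.1676 + -2.2215, -0.1888 + -1.8641) = (-10.3891, -2.0529)
link 3: phi[3] = 135 + 80 + 5 + 165 = 385 deg
  cos(385 deg) = 0.9063, sin(385 deg) = 0.4226
  joint[4] = (-10.3891, -2.0529) + 4.7 * (0.9063, 0.4226) = (-10.3891 + 4.2596, -2.0529 + 1.9863) = (-6.1295, -0.0665)
End effector: (-6.1295, -0.0665)

Answer: -6.1295 -0.0665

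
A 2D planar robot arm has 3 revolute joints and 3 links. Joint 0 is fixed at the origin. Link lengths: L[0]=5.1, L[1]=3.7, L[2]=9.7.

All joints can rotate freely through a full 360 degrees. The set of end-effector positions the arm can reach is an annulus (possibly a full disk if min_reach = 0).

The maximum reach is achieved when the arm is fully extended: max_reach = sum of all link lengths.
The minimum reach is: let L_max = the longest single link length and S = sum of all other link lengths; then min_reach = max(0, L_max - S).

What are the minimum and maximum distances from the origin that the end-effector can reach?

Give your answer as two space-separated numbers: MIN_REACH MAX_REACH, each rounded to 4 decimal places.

Link lengths: [5.1, 3.7, 9.7]
max_reach = 5.1 + 3.7 + 9.7 = 18.5
L_max = max([5.1, 3.7, 9.7]) = 9.7
S (sum of others) = 18.5 - 9.7 = 8.8
min_reach = max(0, 9.7 - 8.8) = max(0, 0.9) = 0.9

Answer: 0.9000 18.5000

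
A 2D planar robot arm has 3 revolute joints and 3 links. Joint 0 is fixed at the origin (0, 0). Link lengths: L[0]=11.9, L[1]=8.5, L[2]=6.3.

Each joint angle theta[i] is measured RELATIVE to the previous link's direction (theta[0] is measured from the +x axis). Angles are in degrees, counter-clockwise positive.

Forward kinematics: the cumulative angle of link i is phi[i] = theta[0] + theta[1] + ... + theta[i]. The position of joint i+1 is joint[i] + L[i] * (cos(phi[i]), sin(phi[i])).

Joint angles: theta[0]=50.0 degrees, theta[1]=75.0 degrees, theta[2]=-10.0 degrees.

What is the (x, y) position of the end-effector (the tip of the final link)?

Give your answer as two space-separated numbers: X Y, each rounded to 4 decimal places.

Answer: 0.1113 21.7885

Derivation:
joint[0] = (0.0000, 0.0000)  (base)
link 0: phi[0] = 50 = 50 deg
  cos(50 deg) = 0.6428, sin(50 deg) = 0.7660
  joint[1] = (0.0000, 0.0000) + 11.9 * (0.6428, 0.7660) = (0.0000 + 7.6492, 0.0000 + 9.1159) = (7.6492, 9.1159)
link 1: phi[1] = 50 + 75 = 125 deg
  cos(125 deg) = -0.5736, sin(125 deg) = 0.8192
  joint[2] = (7.6492, 9.1159) + 8.5 * (-0.5736, 0.8192) = (7.6492 + -4.8754, 9.1159 + 6.9628) = (2.7738, 16.0787)
link 2: phi[2] = 50 + 75 + -10 = 115 deg
  cos(115 deg) = -0.4226, sin(115 deg) = 0.9063
  joint[3] = (2.7738, 16.0787) + 6.3 * (-0.4226, 0.9063) = (2.7738 + -2.6625, 16.0787 + 5.7097) = (0.1113, 21.7885)
End effector: (0.1113, 21.7885)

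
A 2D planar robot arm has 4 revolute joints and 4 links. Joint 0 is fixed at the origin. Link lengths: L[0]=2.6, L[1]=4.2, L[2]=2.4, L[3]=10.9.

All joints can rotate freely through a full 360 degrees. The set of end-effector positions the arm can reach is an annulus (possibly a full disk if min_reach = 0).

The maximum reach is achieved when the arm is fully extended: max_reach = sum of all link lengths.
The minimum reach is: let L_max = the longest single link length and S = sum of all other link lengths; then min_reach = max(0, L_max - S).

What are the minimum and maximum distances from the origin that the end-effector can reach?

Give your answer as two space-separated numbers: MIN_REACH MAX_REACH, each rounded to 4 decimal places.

Answer: 1.7000 20.1000

Derivation:
Link lengths: [2.6, 4.2, 2.4, 10.9]
max_reach = 2.6 + 4.2 + 2.4 + 10.9 = 20.1
L_max = max([2.6, 4.2, 2.4, 10.9]) = 10.9
S (sum of others) = 20.1 - 10.9 = 9.2
min_reach = max(0, 10.9 - 9.2) = max(0, 1.7) = 1.7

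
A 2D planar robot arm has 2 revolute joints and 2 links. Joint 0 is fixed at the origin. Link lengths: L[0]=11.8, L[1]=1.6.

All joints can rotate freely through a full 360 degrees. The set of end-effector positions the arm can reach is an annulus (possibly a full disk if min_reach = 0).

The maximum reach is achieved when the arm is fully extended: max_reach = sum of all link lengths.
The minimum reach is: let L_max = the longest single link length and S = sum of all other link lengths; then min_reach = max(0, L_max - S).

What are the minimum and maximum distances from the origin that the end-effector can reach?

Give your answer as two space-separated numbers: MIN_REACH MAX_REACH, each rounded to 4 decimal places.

Link lengths: [11.8, 1.6]
max_reach = 11.8 + 1.6 = 13.4
L_max = max([11.8, 1.6]) = 11.8
S (sum of others) = 13.4 - 11.8 = 1.6
min_reach = max(0, 11.8 - 1.6) = max(0, 10.2) = 10.2

Answer: 10.2000 13.4000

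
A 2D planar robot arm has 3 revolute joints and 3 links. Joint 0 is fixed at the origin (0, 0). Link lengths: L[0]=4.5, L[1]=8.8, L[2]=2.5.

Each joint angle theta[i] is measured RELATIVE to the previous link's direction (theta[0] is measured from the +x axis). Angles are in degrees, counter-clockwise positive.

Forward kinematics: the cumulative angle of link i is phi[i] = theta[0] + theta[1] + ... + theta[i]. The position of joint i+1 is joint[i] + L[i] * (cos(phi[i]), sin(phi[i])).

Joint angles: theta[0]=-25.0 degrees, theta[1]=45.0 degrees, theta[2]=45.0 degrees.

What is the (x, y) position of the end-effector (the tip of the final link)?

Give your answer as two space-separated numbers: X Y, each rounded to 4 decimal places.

Answer: 13.4042 3.3738

Derivation:
joint[0] = (0.0000, 0.0000)  (base)
link 0: phi[0] = -25 = -25 deg
  cos(-25 deg) = 0.9063, sin(-25 deg) = -0.4226
  joint[1] = (0.0000, 0.0000) + 4.5 * (0.9063, -0.4226) = (0.0000 + 4.0784, 0.0000 + -1.9018) = (4.0784, -1.9018)
link 1: phi[1] = -25 + 45 = 20 deg
  cos(20 deg) = 0.9397, sin(20 deg) = 0.3420
  joint[2] = (4.0784, -1.9018) + 8.8 * (0.9397, 0.3420) = (4.0784 + 8.2693, -1.9018 + 3.0098) = (12.3477, 1.1080)
link 2: phi[2] = -25 + 45 + 45 = 65 deg
  cos(65 deg) = 0.4226, sin(65 deg) = 0.9063
  joint[3] = (12.3477, 1.1080) + 2.5 * (0.4226, 0.9063) = (12.3477 + 1.0565, 1.1080 + 2.2658) = (13.4042, 3.3738)
End effector: (13.4042, 3.3738)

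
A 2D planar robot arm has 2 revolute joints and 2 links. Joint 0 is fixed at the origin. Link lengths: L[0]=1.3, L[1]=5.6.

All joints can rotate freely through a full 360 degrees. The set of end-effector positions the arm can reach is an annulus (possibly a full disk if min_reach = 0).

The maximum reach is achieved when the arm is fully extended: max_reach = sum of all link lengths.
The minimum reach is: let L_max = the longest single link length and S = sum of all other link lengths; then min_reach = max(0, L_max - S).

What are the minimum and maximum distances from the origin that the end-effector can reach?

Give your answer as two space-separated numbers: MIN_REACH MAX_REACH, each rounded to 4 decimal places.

Answer: 4.3000 6.9000

Derivation:
Link lengths: [1.3, 5.6]
max_reach = 1.3 + 5.6 = 6.9
L_max = max([1.3, 5.6]) = 5.6
S (sum of others) = 6.9 - 5.6 = 1.3
min_reach = max(0, 5.6 - 1.3) = max(0, 4.3) = 4.3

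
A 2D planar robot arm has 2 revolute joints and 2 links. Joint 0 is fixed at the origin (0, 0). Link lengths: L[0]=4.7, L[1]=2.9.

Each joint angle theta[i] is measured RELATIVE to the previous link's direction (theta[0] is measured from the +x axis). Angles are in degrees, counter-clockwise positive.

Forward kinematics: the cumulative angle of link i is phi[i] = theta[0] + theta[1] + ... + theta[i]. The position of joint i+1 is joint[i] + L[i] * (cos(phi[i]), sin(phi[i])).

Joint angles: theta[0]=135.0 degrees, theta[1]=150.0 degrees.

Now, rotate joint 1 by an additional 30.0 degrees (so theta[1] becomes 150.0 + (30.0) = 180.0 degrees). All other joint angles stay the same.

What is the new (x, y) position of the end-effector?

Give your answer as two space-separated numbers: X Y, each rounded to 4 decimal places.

Answer: -1.2728 1.2728

Derivation:
joint[0] = (0.0000, 0.0000)  (base)
link 0: phi[0] = 135 = 135 deg
  cos(135 deg) = -0.7071, sin(135 deg) = 0.7071
  joint[1] = (0.0000, 0.0000) + 4.7 * (-0.7071, 0.7071) = (0.0000 + -3.3234, 0.0000 + 3.3234) = (-3.3234, 3.3234)
link 1: phi[1] = 135 + 180 = 315 deg
  cos(315 deg) = 0.7071, sin(315 deg) = -0.7071
  joint[2] = (-3.3234, 3.3234) + 2.9 * (0.7071, -0.7071) = (-3.3234 + 2.0506, 3.3234 + -2.0506) = (-1.2728, 1.2728)
End effector: (-1.2728, 1.2728)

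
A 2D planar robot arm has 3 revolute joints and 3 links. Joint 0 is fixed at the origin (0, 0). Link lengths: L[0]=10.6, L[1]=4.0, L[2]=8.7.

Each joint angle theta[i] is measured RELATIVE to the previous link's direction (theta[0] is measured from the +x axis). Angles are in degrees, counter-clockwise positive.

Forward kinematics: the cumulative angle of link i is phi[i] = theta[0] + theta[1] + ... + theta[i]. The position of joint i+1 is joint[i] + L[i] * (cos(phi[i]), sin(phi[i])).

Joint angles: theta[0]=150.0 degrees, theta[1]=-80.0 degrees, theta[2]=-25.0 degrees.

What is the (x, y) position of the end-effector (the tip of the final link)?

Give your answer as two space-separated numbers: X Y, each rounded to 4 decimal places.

Answer: -1.6600 15.2106

Derivation:
joint[0] = (0.0000, 0.0000)  (base)
link 0: phi[0] = 150 = 150 deg
  cos(150 deg) = -0.8660, sin(150 deg) = 0.5000
  joint[1] = (0.0000, 0.0000) + 10.6 * (-0.8660, 0.5000) = (0.0000 + -9.1799, 0.0000 + 5.3000) = (-9.1799, 5.3000)
link 1: phi[1] = 150 + -80 = 70 deg
  cos(70 deg) = 0.3420, sin(70 deg) = 0.9397
  joint[2] = (-9.1799, 5.3000) + 4 * (0.3420, 0.9397) = (-9.1799 + 1.3681, 5.3000 + 3.7588) = (-7.8118, 9.0588)
link 2: phi[2] = 150 + -80 + -25 = 45 deg
  cos(45 deg) = 0.7071, sin(45 deg) = 0.7071
  joint[3] = (-7.8118, 9.0588) + 8.7 * (0.7071, 0.7071) = (-7.8118 + 6.1518, 9.0588 + 6.1518) = (-1.6600, 15.2106)
End effector: (-1.6600, 15.2106)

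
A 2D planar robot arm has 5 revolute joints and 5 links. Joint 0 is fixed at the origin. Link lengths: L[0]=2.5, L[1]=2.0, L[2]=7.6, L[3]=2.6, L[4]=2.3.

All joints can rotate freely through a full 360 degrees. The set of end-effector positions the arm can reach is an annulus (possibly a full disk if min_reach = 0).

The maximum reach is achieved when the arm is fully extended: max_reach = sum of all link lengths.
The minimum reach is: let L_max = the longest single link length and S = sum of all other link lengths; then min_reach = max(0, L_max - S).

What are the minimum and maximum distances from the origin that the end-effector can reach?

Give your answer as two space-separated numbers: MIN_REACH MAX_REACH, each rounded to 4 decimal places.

Answer: 0.0000 17.0000

Derivation:
Link lengths: [2.5, 2.0, 7.6, 2.6, 2.3]
max_reach = 2.5 + 2 + 7.6 + 2.6 + 2.3 = 17
L_max = max([2.5, 2.0, 7.6, 2.6, 2.3]) = 7.6
S (sum of others) = 17 - 7.6 = 9.4
min_reach = max(0, 7.6 - 9.4) = max(0, -1.8) = 0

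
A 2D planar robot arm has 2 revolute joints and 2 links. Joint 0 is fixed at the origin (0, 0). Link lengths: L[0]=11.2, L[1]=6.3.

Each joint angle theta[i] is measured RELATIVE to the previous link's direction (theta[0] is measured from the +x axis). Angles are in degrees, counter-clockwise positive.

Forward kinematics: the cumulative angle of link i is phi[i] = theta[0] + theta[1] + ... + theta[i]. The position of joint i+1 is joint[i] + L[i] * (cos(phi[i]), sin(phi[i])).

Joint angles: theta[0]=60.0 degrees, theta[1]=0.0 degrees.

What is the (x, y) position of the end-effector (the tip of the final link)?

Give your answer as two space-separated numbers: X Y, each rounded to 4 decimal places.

Answer: 8.7500 15.1554

Derivation:
joint[0] = (0.0000, 0.0000)  (base)
link 0: phi[0] = 60 = 60 deg
  cos(60 deg) = 0.5000, sin(60 deg) = 0.8660
  joint[1] = (0.0000, 0.0000) + 11.2 * (0.5000, 0.8660) = (0.0000 + 5.6000, 0.0000 + 9.6995) = (5.6000, 9.6995)
link 1: phi[1] = 60 + 0 = 60 deg
  cos(60 deg) = 0.5000, sin(60 deg) = 0.8660
  joint[2] = (5.6000, 9.6995) + 6.3 * (0.5000, 0.8660) = (5.6000 + 3.1500, 9.6995 + 5.4560) = (8.7500, 15.1554)
End effector: (8.7500, 15.1554)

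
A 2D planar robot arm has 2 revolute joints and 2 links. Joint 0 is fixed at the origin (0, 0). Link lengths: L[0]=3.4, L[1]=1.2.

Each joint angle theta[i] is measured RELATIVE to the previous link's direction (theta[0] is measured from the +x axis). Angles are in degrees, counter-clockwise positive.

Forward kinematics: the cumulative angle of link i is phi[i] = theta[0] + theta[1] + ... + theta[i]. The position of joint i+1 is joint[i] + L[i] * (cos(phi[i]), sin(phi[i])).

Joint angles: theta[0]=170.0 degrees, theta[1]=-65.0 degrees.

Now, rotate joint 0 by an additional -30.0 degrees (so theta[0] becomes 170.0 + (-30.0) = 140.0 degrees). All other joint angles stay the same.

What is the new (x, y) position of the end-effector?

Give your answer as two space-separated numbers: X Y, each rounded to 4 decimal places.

joint[0] = (0.0000, 0.0000)  (base)
link 0: phi[0] = 140 = 140 deg
  cos(140 deg) = -0.7660, sin(140 deg) = 0.6428
  joint[1] = (0.0000, 0.0000) + 3.4 * (-0.7660, 0.6428) = (0.0000 + -2.6046, 0.0000 + 2.1855) = (-2.6046, 2.1855)
link 1: phi[1] = 140 + -65 = 75 deg
  cos(75 deg) = 0.2588, sin(75 deg) = 0.9659
  joint[2] = (-2.6046, 2.1855) + 1.2 * (0.2588, 0.9659) = (-2.6046 + 0.3106, 2.1855 + 1.1591) = (-2.2940, 3.3446)
End effector: (-2.2940, 3.3446)

Answer: -2.2940 3.3446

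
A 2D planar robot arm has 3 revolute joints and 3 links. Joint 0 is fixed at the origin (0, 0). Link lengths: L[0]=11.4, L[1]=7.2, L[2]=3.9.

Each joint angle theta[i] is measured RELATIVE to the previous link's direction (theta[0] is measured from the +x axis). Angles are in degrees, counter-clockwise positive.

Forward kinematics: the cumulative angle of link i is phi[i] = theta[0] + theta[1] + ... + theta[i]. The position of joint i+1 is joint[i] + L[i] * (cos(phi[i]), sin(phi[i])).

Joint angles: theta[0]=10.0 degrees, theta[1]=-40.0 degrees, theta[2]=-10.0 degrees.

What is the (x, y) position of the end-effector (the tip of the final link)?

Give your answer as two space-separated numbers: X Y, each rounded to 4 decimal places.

Answer: 20.4498 -4.1273

Derivation:
joint[0] = (0.0000, 0.0000)  (base)
link 0: phi[0] = 10 = 10 deg
  cos(10 deg) = 0.9848, sin(10 deg) = 0.1736
  joint[1] = (0.0000, 0.0000) + 11.4 * (0.9848, 0.1736) = (0.0000 + 11.2268, 0.0000 + 1.9796) = (11.2268, 1.9796)
link 1: phi[1] = 10 + -40 = -30 deg
  cos(-30 deg) = 0.8660, sin(-30 deg) = -0.5000
  joint[2] = (11.2268, 1.9796) + 7.2 * (0.8660, -0.5000) = (11.2268 + 6.2354, 1.9796 + -3.6000) = (17.4622, -1.6204)
link 2: phi[2] = 10 + -40 + -10 = -40 deg
  cos(-40 deg) = 0.7660, sin(-40 deg) = -0.6428
  joint[3] = (17.4622, -1.6204) + 3.9 * (0.7660, -0.6428) = (17.4622 + 2.9876, -1.6204 + -2.5069) = (20.4498, -4.1273)
End effector: (20.4498, -4.1273)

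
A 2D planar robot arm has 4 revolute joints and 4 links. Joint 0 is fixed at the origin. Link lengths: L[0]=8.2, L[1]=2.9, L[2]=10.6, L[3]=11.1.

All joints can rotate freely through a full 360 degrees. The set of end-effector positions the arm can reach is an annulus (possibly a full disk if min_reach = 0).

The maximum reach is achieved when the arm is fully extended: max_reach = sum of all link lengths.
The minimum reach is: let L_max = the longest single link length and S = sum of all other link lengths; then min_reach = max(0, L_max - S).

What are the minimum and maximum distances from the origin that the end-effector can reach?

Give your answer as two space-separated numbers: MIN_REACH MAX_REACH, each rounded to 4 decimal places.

Answer: 0.0000 32.8000

Derivation:
Link lengths: [8.2, 2.9, 10.6, 11.1]
max_reach = 8.2 + 2.9 + 10.6 + 11.1 = 32.8
L_max = max([8.2, 2.9, 10.6, 11.1]) = 11.1
S (sum of others) = 32.8 - 11.1 = 21.7
min_reach = max(0, 11.1 - 21.7) = max(0, -10.6) = 0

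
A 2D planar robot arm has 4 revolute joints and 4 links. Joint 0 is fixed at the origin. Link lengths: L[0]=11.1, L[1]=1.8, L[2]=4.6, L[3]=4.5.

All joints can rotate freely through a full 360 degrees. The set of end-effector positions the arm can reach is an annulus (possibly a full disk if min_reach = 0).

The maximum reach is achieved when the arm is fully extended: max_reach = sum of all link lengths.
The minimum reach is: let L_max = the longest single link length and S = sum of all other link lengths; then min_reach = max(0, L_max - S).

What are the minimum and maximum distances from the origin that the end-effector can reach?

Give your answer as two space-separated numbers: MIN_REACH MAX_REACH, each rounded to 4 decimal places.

Answer: 0.2000 22.0000

Derivation:
Link lengths: [11.1, 1.8, 4.6, 4.5]
max_reach = 11.1 + 1.8 + 4.6 + 4.5 = 22
L_max = max([11.1, 1.8, 4.6, 4.5]) = 11.1
S (sum of others) = 22 - 11.1 = 10.9
min_reach = max(0, 11.1 - 10.9) = max(0, 0.2) = 0.2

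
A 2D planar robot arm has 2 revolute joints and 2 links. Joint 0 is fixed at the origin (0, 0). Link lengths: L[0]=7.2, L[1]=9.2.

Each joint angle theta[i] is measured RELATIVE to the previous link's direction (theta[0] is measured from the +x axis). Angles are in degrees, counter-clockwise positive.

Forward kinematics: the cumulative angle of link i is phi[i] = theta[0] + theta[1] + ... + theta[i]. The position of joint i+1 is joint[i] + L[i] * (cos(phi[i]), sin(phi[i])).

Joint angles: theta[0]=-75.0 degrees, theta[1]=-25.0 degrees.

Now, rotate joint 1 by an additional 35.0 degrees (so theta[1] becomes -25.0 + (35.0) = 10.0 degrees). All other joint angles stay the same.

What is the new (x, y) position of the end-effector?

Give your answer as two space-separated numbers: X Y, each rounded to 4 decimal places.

Answer: 5.7516 -15.2927

Derivation:
joint[0] = (0.0000, 0.0000)  (base)
link 0: phi[0] = -75 = -75 deg
  cos(-75 deg) = 0.2588, sin(-75 deg) = -0.9659
  joint[1] = (0.0000, 0.0000) + 7.2 * (0.2588, -0.9659) = (0.0000 + 1.8635, 0.0000 + -6.9547) = (1.8635, -6.9547)
link 1: phi[1] = -75 + 10 = -65 deg
  cos(-65 deg) = 0.4226, sin(-65 deg) = -0.9063
  joint[2] = (1.8635, -6.9547) + 9.2 * (0.4226, -0.9063) = (1.8635 + 3.8881, -6.9547 + -8.3380) = (5.7516, -15.2927)
End effector: (5.7516, -15.2927)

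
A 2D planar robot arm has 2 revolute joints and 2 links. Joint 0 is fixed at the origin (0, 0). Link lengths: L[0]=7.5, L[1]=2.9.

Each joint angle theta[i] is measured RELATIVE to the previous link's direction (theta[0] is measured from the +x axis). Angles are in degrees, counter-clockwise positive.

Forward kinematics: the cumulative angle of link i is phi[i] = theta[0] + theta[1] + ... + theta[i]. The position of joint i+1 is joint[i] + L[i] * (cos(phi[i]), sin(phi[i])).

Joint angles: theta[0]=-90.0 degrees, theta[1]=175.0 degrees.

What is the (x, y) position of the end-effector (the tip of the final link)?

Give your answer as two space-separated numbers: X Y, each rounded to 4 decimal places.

joint[0] = (0.0000, 0.0000)  (base)
link 0: phi[0] = -90 = -90 deg
  cos(-90 deg) = 0.0000, sin(-90 deg) = -1.0000
  joint[1] = (0.0000, 0.0000) + 7.5 * (0.0000, -1.0000) = (0.0000 + 0.0000, 0.0000 + -7.5000) = (0.0000, -7.5000)
link 1: phi[1] = -90 + 175 = 85 deg
  cos(85 deg) = 0.0872, sin(85 deg) = 0.9962
  joint[2] = (0.0000, -7.5000) + 2.9 * (0.0872, 0.9962) = (0.0000 + 0.2528, -7.5000 + 2.8890) = (0.2528, -4.6110)
End effector: (0.2528, -4.6110)

Answer: 0.2528 -4.6110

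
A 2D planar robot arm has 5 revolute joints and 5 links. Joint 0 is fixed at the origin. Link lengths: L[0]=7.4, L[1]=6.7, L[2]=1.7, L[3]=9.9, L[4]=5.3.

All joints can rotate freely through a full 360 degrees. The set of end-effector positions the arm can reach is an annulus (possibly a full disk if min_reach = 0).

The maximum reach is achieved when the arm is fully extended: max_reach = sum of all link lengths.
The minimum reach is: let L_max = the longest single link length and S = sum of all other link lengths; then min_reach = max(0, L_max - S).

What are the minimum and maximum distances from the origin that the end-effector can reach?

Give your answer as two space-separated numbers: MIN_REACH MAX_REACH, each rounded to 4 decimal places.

Answer: 0.0000 31.0000

Derivation:
Link lengths: [7.4, 6.7, 1.7, 9.9, 5.3]
max_reach = 7.4 + 6.7 + 1.7 + 9.9 + 5.3 = 31
L_max = max([7.4, 6.7, 1.7, 9.9, 5.3]) = 9.9
S (sum of others) = 31 - 9.9 = 21.1
min_reach = max(0, 9.9 - 21.1) = max(0, -11.2) = 0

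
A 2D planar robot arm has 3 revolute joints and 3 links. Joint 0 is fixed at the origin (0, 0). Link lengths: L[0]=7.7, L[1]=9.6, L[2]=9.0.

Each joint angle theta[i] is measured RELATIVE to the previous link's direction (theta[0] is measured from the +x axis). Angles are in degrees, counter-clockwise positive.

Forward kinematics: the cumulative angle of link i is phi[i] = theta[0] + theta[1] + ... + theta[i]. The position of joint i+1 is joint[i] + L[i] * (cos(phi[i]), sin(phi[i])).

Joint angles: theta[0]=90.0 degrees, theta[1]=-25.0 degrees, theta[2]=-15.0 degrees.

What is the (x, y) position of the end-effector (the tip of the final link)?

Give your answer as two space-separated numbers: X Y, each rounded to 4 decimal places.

Answer: 9.8422 23.2950

Derivation:
joint[0] = (0.0000, 0.0000)  (base)
link 0: phi[0] = 90 = 90 deg
  cos(90 deg) = 0.0000, sin(90 deg) = 1.0000
  joint[1] = (0.0000, 0.0000) + 7.7 * (0.0000, 1.0000) = (0.0000 + 0.0000, 0.0000 + 7.7000) = (0.0000, 7.7000)
link 1: phi[1] = 90 + -25 = 65 deg
  cos(65 deg) = 0.4226, sin(65 deg) = 0.9063
  joint[2] = (0.0000, 7.7000) + 9.6 * (0.4226, 0.9063) = (0.0000 + 4.0571, 7.7000 + 8.7006) = (4.0571, 16.4006)
link 2: phi[2] = 90 + -25 + -15 = 50 deg
  cos(50 deg) = 0.6428, sin(50 deg) = 0.7660
  joint[3] = (4.0571, 16.4006) + 9 * (0.6428, 0.7660) = (4.0571 + 5.7851, 16.4006 + 6.8944) = (9.8422, 23.2950)
End effector: (9.8422, 23.2950)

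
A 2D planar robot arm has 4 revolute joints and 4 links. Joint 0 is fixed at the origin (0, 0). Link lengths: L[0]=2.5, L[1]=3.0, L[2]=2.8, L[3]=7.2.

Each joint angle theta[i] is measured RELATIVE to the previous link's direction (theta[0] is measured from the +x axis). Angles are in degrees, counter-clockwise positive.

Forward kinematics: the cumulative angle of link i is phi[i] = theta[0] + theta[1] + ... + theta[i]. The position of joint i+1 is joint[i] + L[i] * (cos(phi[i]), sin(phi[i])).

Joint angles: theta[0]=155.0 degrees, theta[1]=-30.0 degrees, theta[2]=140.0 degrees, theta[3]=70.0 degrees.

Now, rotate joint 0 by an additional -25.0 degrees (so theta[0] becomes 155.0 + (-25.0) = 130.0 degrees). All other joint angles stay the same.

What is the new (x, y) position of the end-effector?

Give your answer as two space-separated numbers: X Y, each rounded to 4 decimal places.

joint[0] = (0.0000, 0.0000)  (base)
link 0: phi[0] = 130 = 130 deg
  cos(130 deg) = -0.6428, sin(130 deg) = 0.7660
  joint[1] = (0.0000, 0.0000) + 2.5 * (-0.6428, 0.7660) = (0.0000 + -1.6070, 0.0000 + 1.9151) = (-1.6070, 1.9151)
link 1: phi[1] = 130 + -30 = 100 deg
  cos(100 deg) = -0.1736, sin(100 deg) = 0.9848
  joint[2] = (-1.6070, 1.9151) + 3 * (-0.1736, 0.9848) = (-1.6070 + -0.5209, 1.9151 + 2.9544) = (-2.1279, 4.8695)
link 2: phi[2] = 130 + -30 + 140 = 240 deg
  cos(240 deg) = -0.5000, sin(240 deg) = -0.8660
  joint[3] = (-2.1279, 4.8695) + 2.8 * (-0.5000, -0.8660) = (-2.1279 + -1.4000, 4.8695 + -2.4249) = (-3.5279, 2.4447)
link 3: phi[3] = 130 + -30 + 140 + 70 = 310 deg
  cos(310 deg) = 0.6428, sin(310 deg) = -0.7660
  joint[4] = (-3.5279, 2.4447) + 7.2 * (0.6428, -0.7660) = (-3.5279 + 4.6281, 2.4447 + -5.5155) = (1.1002, -3.0709)
End effector: (1.1002, -3.0709)

Answer: 1.1002 -3.0709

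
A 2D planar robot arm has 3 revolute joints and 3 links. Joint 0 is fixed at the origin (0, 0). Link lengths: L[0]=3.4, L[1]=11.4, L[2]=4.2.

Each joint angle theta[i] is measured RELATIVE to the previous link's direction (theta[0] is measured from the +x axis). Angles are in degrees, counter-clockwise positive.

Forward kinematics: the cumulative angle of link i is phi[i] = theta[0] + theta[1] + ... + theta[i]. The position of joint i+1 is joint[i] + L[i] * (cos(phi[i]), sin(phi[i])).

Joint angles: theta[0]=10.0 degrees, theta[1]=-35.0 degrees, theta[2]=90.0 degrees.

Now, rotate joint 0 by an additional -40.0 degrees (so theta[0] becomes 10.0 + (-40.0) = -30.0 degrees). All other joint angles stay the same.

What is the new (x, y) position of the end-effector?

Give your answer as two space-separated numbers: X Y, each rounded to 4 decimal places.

joint[0] = (0.0000, 0.0000)  (base)
link 0: phi[0] = -30 = -30 deg
  cos(-30 deg) = 0.8660, sin(-30 deg) = -0.5000
  joint[1] = (0.0000, 0.0000) + 3.4 * (0.8660, -0.5000) = (0.0000 + 2.9445, 0.0000 + -1.7000) = (2.9445, -1.7000)
link 1: phi[1] = -30 + -35 = -65 deg
  cos(-65 deg) = 0.4226, sin(-65 deg) = -0.9063
  joint[2] = (2.9445, -1.7000) + 11.4 * (0.4226, -0.9063) = (2.9445 + 4.8178, -1.7000 + -10.3319) = (7.7623, -12.0319)
link 2: phi[2] = -30 + -35 + 90 = 25 deg
  cos(25 deg) = 0.9063, sin(25 deg) = 0.4226
  joint[3] = (7.7623, -12.0319) + 4.2 * (0.9063, 0.4226) = (7.7623 + 3.8065, -12.0319 + 1.7750) = (11.5688, -10.2569)
End effector: (11.5688, -10.2569)

Answer: 11.5688 -10.2569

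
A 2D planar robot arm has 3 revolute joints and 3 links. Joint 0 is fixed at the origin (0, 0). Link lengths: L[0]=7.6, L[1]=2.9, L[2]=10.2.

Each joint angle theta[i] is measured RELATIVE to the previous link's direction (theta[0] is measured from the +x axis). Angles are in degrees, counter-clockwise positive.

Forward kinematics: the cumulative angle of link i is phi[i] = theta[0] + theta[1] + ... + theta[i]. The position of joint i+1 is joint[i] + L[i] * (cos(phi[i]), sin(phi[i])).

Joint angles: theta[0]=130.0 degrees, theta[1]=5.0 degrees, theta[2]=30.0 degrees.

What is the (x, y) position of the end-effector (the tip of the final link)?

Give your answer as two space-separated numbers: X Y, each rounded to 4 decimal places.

Answer: -16.7882 10.5125

Derivation:
joint[0] = (0.0000, 0.0000)  (base)
link 0: phi[0] = 130 = 130 deg
  cos(130 deg) = -0.6428, sin(130 deg) = 0.7660
  joint[1] = (0.0000, 0.0000) + 7.6 * (-0.6428, 0.7660) = (0.0000 + -4.8852, 0.0000 + 5.8219) = (-4.8852, 5.8219)
link 1: phi[1] = 130 + 5 = 135 deg
  cos(135 deg) = -0.7071, sin(135 deg) = 0.7071
  joint[2] = (-4.8852, 5.8219) + 2.9 * (-0.7071, 0.7071) = (-4.8852 + -2.0506, 5.8219 + 2.0506) = (-6.9358, 7.8725)
link 2: phi[2] = 130 + 5 + 30 = 165 deg
  cos(165 deg) = -0.9659, sin(165 deg) = 0.2588
  joint[3] = (-6.9358, 7.8725) + 10.2 * (-0.9659, 0.2588) = (-6.9358 + -9.8524, 7.8725 + 2.6400) = (-16.7882, 10.5125)
End effector: (-16.7882, 10.5125)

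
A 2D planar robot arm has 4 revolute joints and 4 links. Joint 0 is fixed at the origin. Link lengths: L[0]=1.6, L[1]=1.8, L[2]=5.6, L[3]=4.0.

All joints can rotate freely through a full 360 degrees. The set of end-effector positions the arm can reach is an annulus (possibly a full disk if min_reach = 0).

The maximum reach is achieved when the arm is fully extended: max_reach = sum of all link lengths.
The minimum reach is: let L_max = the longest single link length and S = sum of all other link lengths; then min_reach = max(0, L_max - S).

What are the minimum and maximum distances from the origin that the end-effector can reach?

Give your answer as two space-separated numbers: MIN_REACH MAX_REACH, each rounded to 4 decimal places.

Link lengths: [1.6, 1.8, 5.6, 4.0]
max_reach = 1.6 + 1.8 + 5.6 + 4 = 13
L_max = max([1.6, 1.8, 5.6, 4.0]) = 5.6
S (sum of others) = 13 - 5.6 = 7.4
min_reach = max(0, 5.6 - 7.4) = max(0, -1.8) = 0

Answer: 0.0000 13.0000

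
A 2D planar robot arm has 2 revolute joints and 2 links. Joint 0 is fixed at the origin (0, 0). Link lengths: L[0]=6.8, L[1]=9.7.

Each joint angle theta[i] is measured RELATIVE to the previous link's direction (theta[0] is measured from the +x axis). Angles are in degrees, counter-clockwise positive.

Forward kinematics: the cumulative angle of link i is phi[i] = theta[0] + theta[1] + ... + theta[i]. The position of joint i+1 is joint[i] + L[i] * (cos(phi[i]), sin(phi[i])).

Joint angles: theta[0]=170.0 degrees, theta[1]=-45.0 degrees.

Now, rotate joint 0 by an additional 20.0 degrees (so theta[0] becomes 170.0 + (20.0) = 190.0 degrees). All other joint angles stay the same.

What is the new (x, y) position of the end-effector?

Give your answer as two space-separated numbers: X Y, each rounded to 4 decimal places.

Answer: -14.6425 4.3829

Derivation:
joint[0] = (0.0000, 0.0000)  (base)
link 0: phi[0] = 190 = 190 deg
  cos(190 deg) = -0.9848, sin(190 deg) = -0.1736
  joint[1] = (0.0000, 0.0000) + 6.8 * (-0.9848, -0.1736) = (0.0000 + -6.6967, 0.0000 + -1.1808) = (-6.6967, -1.1808)
link 1: phi[1] = 190 + -45 = 145 deg
  cos(145 deg) = -0.8192, sin(145 deg) = 0.5736
  joint[2] = (-6.6967, -1.1808) + 9.7 * (-0.8192, 0.5736) = (-6.6967 + -7.9458, -1.1808 + 5.5637) = (-14.6425, 4.3829)
End effector: (-14.6425, 4.3829)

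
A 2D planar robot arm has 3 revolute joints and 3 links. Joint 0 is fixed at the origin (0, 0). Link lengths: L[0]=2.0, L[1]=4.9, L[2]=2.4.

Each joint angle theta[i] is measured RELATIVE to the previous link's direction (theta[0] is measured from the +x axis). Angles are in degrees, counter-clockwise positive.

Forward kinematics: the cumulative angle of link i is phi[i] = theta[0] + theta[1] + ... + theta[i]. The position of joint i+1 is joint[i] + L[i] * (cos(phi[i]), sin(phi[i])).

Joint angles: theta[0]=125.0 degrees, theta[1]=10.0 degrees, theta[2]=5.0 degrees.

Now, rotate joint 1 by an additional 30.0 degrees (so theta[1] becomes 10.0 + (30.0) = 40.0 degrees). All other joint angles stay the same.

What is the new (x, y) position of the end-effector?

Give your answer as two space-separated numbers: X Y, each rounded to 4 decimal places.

Answer: -8.2437 3.3233

Derivation:
joint[0] = (0.0000, 0.0000)  (base)
link 0: phi[0] = 125 = 125 deg
  cos(125 deg) = -0.5736, sin(125 deg) = 0.8192
  joint[1] = (0.0000, 0.0000) + 2 * (-0.5736, 0.8192) = (0.0000 + -1.1472, 0.0000 + 1.6383) = (-1.1472, 1.6383)
link 1: phi[1] = 125 + 40 = 165 deg
  cos(165 deg) = -0.9659, sin(165 deg) = 0.2588
  joint[2] = (-1.1472, 1.6383) + 4.9 * (-0.9659, 0.2588) = (-1.1472 + -4.7330, 1.6383 + 1.2682) = (-5.8802, 2.9065)
link 2: phi[2] = 125 + 40 + 5 = 170 deg
  cos(170 deg) = -0.9848, sin(170 deg) = 0.1736
  joint[3] = (-5.8802, 2.9065) + 2.4 * (-0.9848, 0.1736) = (-5.8802 + -2.3635, 2.9065 + 0.4168) = (-8.2437, 3.3233)
End effector: (-8.2437, 3.3233)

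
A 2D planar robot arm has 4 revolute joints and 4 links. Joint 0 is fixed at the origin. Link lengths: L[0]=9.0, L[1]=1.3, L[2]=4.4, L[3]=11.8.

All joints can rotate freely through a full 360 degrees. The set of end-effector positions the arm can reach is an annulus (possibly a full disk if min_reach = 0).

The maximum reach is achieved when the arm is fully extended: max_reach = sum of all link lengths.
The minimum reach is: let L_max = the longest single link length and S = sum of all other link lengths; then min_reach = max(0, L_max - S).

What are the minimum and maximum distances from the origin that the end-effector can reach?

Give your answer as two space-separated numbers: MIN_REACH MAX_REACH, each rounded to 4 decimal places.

Link lengths: [9.0, 1.3, 4.4, 11.8]
max_reach = 9 + 1.3 + 4.4 + 11.8 = 26.5
L_max = max([9.0, 1.3, 4.4, 11.8]) = 11.8
S (sum of others) = 26.5 - 11.8 = 14.7
min_reach = max(0, 11.8 - 14.7) = max(0, -2.9) = 0

Answer: 0.0000 26.5000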